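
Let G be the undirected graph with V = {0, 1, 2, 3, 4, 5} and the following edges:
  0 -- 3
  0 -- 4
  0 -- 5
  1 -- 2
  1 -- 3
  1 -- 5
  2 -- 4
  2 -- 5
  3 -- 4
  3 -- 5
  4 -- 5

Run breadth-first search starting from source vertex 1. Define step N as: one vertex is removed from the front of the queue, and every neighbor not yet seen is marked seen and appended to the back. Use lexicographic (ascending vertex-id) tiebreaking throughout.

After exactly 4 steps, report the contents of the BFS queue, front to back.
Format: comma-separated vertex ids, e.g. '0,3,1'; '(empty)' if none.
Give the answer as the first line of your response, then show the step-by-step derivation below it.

4,0

step 1: dequeue 1; queue=[2,3,5]; order=1
step 2: dequeue 2; queue=[3,5,4]; order=1,2
step 3: dequeue 3; queue=[5,4,0]; order=1,2,3
step 4: dequeue 5; queue=[4,0]; order=1,2,3,5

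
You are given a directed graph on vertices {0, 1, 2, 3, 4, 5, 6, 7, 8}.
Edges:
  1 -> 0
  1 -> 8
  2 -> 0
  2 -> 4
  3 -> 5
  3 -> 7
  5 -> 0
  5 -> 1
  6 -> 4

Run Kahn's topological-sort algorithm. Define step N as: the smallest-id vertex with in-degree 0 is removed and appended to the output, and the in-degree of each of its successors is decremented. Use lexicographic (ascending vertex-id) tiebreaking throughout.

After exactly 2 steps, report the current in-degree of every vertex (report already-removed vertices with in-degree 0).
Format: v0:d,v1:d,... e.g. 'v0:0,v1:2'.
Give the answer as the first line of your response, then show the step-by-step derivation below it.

v0:2,v1:1,v2:0,v3:0,v4:1,v5:0,v6:0,v7:0,v8:1

step 1: output 2; order=[2]; indeg=(2,1,0,0,1,1,0,1,1)
step 2: output 3; order=[2,3]; indeg=(2,1,0,0,1,0,0,0,1)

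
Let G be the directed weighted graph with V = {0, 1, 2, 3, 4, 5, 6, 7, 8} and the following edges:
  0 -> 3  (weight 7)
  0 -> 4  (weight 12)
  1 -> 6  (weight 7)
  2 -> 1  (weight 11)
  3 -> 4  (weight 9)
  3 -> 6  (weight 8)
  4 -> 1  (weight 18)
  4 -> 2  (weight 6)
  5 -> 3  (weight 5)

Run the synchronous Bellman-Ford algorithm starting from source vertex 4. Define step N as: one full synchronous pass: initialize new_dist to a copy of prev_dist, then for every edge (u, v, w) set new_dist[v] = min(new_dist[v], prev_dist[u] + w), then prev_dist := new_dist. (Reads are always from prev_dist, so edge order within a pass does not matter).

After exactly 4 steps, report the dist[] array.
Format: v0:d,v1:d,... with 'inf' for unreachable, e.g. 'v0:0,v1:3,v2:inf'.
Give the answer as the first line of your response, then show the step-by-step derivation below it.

v0:inf,v1:17,v2:6,v3:inf,v4:0,v5:inf,v6:24,v7:inf,v8:inf

step 1: dist = v0:inf,v1:18,v2:6,v3:inf,v4:0,v5:inf,v6:inf,v7:inf,v8:inf
step 2: dist = v0:inf,v1:17,v2:6,v3:inf,v4:0,v5:inf,v6:25,v7:inf,v8:inf
step 3: dist = v0:inf,v1:17,v2:6,v3:inf,v4:0,v5:inf,v6:24,v7:inf,v8:inf
step 4: dist = v0:inf,v1:17,v2:6,v3:inf,v4:0,v5:inf,v6:24,v7:inf,v8:inf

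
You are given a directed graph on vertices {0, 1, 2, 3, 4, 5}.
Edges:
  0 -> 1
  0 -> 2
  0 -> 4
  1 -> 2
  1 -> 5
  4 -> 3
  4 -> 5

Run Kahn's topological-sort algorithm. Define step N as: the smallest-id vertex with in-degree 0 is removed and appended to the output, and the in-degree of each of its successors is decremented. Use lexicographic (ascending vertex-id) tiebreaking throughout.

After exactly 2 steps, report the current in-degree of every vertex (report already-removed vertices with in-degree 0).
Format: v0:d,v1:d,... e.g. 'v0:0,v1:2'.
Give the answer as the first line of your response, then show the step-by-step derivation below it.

v0:0,v1:0,v2:0,v3:1,v4:0,v5:1

step 1: output 0; order=[0]; indeg=(0,0,1,1,0,2)
step 2: output 1; order=[0,1]; indeg=(0,0,0,1,0,1)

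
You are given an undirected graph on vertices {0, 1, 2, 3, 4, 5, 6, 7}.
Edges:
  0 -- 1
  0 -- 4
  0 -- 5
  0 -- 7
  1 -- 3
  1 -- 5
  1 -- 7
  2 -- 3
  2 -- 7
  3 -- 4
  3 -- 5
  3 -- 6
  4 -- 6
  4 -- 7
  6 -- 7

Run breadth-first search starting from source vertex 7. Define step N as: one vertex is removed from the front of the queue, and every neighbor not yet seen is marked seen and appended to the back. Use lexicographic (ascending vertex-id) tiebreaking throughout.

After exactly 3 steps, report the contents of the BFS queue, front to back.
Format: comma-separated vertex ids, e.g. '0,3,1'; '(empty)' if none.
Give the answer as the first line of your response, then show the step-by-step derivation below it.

2,4,6,5,3

step 1: dequeue 7; queue=[0,1,2,4,6]; order=7
step 2: dequeue 0; queue=[1,2,4,6,5]; order=7,0
step 3: dequeue 1; queue=[2,4,6,5,3]; order=7,0,1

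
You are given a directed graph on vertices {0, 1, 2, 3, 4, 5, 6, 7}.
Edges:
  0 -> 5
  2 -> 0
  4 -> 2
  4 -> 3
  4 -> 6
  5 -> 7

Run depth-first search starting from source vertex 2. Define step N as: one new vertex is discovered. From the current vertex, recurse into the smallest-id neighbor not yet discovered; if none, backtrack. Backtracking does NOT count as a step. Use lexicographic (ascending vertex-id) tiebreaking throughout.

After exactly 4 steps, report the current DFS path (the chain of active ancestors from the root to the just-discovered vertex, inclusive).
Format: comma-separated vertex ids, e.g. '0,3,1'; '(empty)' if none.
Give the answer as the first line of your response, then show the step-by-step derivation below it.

2,0,5,7

step 1: discover 2; path=2; order=2
step 2: discover 0; path=2>0; order=2,0
step 3: discover 5; path=2>0>5; order=2,0,5
step 4: discover 7; path=2>0>5>7; order=2,0,5,7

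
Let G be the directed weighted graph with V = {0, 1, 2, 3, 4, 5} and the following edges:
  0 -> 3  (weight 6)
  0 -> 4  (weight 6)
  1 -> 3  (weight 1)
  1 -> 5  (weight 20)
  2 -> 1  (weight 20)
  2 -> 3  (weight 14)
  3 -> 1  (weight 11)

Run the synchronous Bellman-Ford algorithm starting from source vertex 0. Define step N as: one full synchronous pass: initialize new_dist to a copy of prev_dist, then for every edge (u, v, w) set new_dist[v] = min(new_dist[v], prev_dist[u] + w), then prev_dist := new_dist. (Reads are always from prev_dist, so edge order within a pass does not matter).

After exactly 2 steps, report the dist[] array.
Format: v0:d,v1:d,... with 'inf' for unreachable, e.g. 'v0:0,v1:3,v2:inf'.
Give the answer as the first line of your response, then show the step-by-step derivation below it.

v0:0,v1:17,v2:inf,v3:6,v4:6,v5:inf

step 1: dist = v0:0,v1:inf,v2:inf,v3:6,v4:6,v5:inf
step 2: dist = v0:0,v1:17,v2:inf,v3:6,v4:6,v5:inf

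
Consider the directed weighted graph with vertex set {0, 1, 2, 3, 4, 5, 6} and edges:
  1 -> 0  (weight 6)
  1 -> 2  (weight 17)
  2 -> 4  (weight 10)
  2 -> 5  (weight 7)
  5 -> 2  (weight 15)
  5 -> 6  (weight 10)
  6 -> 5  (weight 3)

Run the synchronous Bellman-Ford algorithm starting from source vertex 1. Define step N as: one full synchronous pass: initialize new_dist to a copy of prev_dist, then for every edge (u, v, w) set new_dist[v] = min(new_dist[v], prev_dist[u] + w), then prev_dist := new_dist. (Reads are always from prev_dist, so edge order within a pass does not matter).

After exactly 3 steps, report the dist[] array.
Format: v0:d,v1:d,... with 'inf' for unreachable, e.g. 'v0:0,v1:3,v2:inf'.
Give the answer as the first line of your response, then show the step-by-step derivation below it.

v0:6,v1:0,v2:17,v3:inf,v4:27,v5:24,v6:34

step 1: dist = v0:6,v1:0,v2:17,v3:inf,v4:inf,v5:inf,v6:inf
step 2: dist = v0:6,v1:0,v2:17,v3:inf,v4:27,v5:24,v6:inf
step 3: dist = v0:6,v1:0,v2:17,v3:inf,v4:27,v5:24,v6:34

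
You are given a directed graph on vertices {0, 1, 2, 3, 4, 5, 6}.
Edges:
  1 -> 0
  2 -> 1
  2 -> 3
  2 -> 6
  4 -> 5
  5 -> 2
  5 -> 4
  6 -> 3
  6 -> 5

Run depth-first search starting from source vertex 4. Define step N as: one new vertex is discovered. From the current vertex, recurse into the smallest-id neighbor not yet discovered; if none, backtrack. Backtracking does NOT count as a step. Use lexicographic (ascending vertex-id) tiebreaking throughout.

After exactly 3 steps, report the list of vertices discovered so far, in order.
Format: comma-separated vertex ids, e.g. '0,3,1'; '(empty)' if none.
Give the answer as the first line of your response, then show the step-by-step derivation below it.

4,5,2

step 1: discover 4; path=4; order=4
step 2: discover 5; path=4>5; order=4,5
step 3: discover 2; path=4>5>2; order=4,5,2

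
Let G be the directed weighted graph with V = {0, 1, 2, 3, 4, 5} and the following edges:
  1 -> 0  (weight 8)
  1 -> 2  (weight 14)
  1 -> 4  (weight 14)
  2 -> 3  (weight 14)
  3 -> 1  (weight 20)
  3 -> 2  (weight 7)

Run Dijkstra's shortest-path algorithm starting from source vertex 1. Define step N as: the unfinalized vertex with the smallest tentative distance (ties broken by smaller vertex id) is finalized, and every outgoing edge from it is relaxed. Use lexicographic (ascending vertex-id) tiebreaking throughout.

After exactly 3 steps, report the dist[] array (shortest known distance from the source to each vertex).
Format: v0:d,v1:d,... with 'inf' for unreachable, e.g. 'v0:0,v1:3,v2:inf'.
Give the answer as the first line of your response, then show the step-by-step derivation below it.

v0:8,v1:0,v2:14,v3:28,v4:14,v5:inf

step 1: dist = v0:8,v1:0,v2:14,v3:inf,v4:14,v5:inf
step 2: dist = v0:8,v1:0,v2:14,v3:inf,v4:14,v5:inf
step 3: dist = v0:8,v1:0,v2:14,v3:28,v4:14,v5:inf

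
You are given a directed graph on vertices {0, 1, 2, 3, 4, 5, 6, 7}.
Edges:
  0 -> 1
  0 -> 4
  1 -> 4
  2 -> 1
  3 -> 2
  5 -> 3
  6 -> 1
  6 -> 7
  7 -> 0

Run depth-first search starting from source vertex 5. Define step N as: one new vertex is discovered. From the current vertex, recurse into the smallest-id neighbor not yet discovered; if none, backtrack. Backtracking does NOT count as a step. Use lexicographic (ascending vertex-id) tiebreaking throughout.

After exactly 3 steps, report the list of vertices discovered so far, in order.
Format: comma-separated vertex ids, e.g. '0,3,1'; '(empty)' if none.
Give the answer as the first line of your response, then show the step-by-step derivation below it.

5,3,2

step 1: discover 5; path=5; order=5
step 2: discover 3; path=5>3; order=5,3
step 3: discover 2; path=5>3>2; order=5,3,2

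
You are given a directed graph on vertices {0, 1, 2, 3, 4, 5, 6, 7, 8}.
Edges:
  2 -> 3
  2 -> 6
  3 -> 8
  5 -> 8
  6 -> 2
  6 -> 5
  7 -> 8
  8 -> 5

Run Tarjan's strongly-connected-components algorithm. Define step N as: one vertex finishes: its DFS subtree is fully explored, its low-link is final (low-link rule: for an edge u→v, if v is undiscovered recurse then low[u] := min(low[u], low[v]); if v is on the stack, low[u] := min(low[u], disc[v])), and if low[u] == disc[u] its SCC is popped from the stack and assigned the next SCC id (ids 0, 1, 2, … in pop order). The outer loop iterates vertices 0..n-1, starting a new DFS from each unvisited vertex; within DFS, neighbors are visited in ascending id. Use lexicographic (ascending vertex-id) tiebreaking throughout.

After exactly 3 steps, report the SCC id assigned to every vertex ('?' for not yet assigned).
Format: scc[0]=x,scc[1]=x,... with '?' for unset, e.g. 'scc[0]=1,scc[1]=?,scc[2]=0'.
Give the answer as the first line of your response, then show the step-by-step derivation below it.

scc[0]=0,scc[1]=1,scc[2]=?,scc[3]=?,scc[4]=?,scc[5]=?,scc[6]=?,scc[7]=?,scc[8]=?

step 1: low=(low[0]=0,low[1]=?,low[2]=?,low[3]=?,low[4]=?,low[5]=?,low[6]=?,low[7]=?,low[8]=?); scc=(scc[0]=0,scc[1]=?,scc[2]=?,scc[3]=?,scc[4]=?,scc[5]=?,scc[6]=?,scc[7]=?,scc[8]=?)
step 2: low=(low[0]=0,low[1]=1,low[2]=?,low[3]=?,low[4]=?,low[5]=?,low[6]=?,low[7]=?,low[8]=?); scc=(scc[0]=0,scc[1]=1,scc[2]=?,scc[3]=?,scc[4]=?,scc[5]=?,scc[6]=?,scc[7]=?,scc[8]=?)
step 3: low=(low[0]=0,low[1]=1,low[2]=2,low[3]=3,low[4]=?,low[5]=4,low[6]=?,low[7]=?,low[8]=4); scc=(scc[0]=0,scc[1]=1,scc[2]=?,scc[3]=?,scc[4]=?,scc[5]=?,scc[6]=?,scc[7]=?,scc[8]=?)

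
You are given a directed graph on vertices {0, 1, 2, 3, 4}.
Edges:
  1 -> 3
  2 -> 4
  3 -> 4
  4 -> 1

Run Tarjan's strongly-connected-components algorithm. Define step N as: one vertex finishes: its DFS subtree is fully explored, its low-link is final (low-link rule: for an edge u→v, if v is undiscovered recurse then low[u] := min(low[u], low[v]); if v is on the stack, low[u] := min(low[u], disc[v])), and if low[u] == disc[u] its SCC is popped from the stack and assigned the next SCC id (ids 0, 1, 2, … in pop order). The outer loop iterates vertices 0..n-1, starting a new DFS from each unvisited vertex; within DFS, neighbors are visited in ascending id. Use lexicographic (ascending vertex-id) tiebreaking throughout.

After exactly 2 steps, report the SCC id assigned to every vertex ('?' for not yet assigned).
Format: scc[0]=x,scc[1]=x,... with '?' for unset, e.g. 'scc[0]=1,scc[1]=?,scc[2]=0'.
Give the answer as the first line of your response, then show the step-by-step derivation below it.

scc[0]=0,scc[1]=?,scc[2]=?,scc[3]=?,scc[4]=?

step 1: low=(low[0]=0,low[1]=?,low[2]=?,low[3]=?,low[4]=?); scc=(scc[0]=0,scc[1]=?,scc[2]=?,scc[3]=?,scc[4]=?)
step 2: low=(low[0]=0,low[1]=1,low[2]=?,low[3]=2,low[4]=1); scc=(scc[0]=0,scc[1]=?,scc[2]=?,scc[3]=?,scc[4]=?)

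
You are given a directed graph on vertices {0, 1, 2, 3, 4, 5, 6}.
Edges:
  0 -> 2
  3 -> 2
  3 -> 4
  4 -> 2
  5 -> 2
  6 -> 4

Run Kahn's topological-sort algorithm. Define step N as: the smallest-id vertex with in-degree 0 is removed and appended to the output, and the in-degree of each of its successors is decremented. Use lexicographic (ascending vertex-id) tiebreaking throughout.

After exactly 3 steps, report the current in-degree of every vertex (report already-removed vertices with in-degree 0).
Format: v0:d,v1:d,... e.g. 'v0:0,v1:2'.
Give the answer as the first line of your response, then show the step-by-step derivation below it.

v0:0,v1:0,v2:2,v3:0,v4:1,v5:0,v6:0

step 1: output 0; order=[0]; indeg=(0,0,3,0,2,0,0)
step 2: output 1; order=[0,1]; indeg=(0,0,3,0,2,0,0)
step 3: output 3; order=[0,1,3]; indeg=(0,0,2,0,1,0,0)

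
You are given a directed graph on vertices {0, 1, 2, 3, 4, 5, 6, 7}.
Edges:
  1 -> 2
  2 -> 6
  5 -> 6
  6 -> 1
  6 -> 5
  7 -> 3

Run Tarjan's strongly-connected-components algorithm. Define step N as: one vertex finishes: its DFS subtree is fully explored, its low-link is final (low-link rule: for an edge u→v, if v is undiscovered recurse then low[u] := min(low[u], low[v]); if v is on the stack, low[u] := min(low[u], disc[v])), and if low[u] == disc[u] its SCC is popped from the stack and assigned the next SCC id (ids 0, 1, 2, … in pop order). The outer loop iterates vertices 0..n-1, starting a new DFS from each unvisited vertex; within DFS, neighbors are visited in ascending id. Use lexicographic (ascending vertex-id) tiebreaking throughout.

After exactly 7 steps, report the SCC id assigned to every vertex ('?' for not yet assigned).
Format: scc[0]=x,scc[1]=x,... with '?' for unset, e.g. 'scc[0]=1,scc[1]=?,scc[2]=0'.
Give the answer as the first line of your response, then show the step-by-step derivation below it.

scc[0]=0,scc[1]=1,scc[2]=1,scc[3]=2,scc[4]=3,scc[5]=1,scc[6]=1,scc[7]=?

step 1: low=(low[0]=0,low[1]=?,low[2]=?,low[3]=?,low[4]=?,low[5]=?,low[6]=?,low[7]=?); scc=(scc[0]=0,scc[1]=?,scc[2]=?,scc[3]=?,scc[4]=?,scc[5]=?,scc[6]=?,scc[7]=?)
step 2: low=(low[0]=0,low[1]=1,low[2]=2,low[3]=?,low[4]=?,low[5]=3,low[6]=1,low[7]=?); scc=(scc[0]=0,scc[1]=?,scc[2]=?,scc[3]=?,scc[4]=?,scc[5]=?,scc[6]=?,scc[7]=?)
step 3: low=(low[0]=0,low[1]=1,low[2]=2,low[3]=?,low[4]=?,low[5]=3,low[6]=1,low[7]=?); scc=(scc[0]=0,scc[1]=?,scc[2]=?,scc[3]=?,scc[4]=?,scc[5]=?,scc[6]=?,scc[7]=?)
step 4: low=(low[0]=0,low[1]=1,low[2]=1,low[3]=?,low[4]=?,low[5]=3,low[6]=1,low[7]=?); scc=(scc[0]=0,scc[1]=?,scc[2]=?,scc[3]=?,scc[4]=?,scc[5]=?,scc[6]=?,scc[7]=?)
step 5: low=(low[0]=0,low[1]=1,low[2]=1,low[3]=?,low[4]=?,low[5]=3,low[6]=1,low[7]=?); scc=(scc[0]=0,scc[1]=1,scc[2]=1,scc[3]=?,scc[4]=?,scc[5]=1,scc[6]=1,scc[7]=?)
step 6: low=(low[0]=0,low[1]=1,low[2]=1,low[3]=5,low[4]=?,low[5]=3,low[6]=1,low[7]=?); scc=(scc[0]=0,scc[1]=1,scc[2]=1,scc[3]=2,scc[4]=?,scc[5]=1,scc[6]=1,scc[7]=?)
step 7: low=(low[0]=0,low[1]=1,low[2]=1,low[3]=5,low[4]=6,low[5]=3,low[6]=1,low[7]=?); scc=(scc[0]=0,scc[1]=1,scc[2]=1,scc[3]=2,scc[4]=3,scc[5]=1,scc[6]=1,scc[7]=?)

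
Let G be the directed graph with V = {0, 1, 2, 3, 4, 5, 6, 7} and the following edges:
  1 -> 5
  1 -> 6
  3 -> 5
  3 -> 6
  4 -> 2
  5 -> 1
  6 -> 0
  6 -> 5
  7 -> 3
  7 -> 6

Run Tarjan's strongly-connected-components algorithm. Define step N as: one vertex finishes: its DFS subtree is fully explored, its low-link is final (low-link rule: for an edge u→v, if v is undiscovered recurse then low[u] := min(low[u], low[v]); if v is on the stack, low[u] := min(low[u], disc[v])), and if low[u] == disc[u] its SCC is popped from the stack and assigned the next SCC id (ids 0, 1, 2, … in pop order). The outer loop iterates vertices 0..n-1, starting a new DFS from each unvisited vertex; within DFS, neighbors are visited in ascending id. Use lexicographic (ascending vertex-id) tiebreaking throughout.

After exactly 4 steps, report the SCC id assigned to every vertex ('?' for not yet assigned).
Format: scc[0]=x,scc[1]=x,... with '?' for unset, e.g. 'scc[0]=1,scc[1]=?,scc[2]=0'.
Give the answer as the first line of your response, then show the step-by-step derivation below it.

scc[0]=0,scc[1]=1,scc[2]=?,scc[3]=?,scc[4]=?,scc[5]=1,scc[6]=1,scc[7]=?

step 1: low=(low[0]=0,low[1]=?,low[2]=?,low[3]=?,low[4]=?,low[5]=?,low[6]=?,low[7]=?); scc=(scc[0]=0,scc[1]=?,scc[2]=?,scc[3]=?,scc[4]=?,scc[5]=?,scc[6]=?,scc[7]=?)
step 2: low=(low[0]=0,low[1]=1,low[2]=?,low[3]=?,low[4]=?,low[5]=1,low[6]=?,low[7]=?); scc=(scc[0]=0,scc[1]=?,scc[2]=?,scc[3]=?,scc[4]=?,scc[5]=?,scc[6]=?,scc[7]=?)
step 3: low=(low[0]=0,low[1]=1,low[2]=?,low[3]=?,low[4]=?,low[5]=1,low[6]=2,low[7]=?); scc=(scc[0]=0,scc[1]=?,scc[2]=?,scc[3]=?,scc[4]=?,scc[5]=?,scc[6]=?,scc[7]=?)
step 4: low=(low[0]=0,low[1]=1,low[2]=?,low[3]=?,low[4]=?,low[5]=1,low[6]=2,low[7]=?); scc=(scc[0]=0,scc[1]=1,scc[2]=?,scc[3]=?,scc[4]=?,scc[5]=1,scc[6]=1,scc[7]=?)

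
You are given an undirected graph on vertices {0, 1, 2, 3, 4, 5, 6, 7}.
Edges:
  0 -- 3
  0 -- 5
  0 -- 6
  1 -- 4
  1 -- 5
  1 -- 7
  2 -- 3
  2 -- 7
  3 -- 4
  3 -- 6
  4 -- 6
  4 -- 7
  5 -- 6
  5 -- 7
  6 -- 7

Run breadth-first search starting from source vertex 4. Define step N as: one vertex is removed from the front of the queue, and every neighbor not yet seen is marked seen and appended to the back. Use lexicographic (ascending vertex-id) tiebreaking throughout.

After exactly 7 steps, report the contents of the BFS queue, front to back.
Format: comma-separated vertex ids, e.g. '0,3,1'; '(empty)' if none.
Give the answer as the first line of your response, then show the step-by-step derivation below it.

2

step 1: dequeue 4; queue=[1,3,6,7]; order=4
step 2: dequeue 1; queue=[3,6,7,5]; order=4,1
step 3: dequeue 3; queue=[6,7,5,0,2]; order=4,1,3
step 4: dequeue 6; queue=[7,5,0,2]; order=4,1,3,6
step 5: dequeue 7; queue=[5,0,2]; order=4,1,3,6,7
step 6: dequeue 5; queue=[0,2]; order=4,1,3,6,7,5
step 7: dequeue 0; queue=[2]; order=4,1,3,6,7,5,0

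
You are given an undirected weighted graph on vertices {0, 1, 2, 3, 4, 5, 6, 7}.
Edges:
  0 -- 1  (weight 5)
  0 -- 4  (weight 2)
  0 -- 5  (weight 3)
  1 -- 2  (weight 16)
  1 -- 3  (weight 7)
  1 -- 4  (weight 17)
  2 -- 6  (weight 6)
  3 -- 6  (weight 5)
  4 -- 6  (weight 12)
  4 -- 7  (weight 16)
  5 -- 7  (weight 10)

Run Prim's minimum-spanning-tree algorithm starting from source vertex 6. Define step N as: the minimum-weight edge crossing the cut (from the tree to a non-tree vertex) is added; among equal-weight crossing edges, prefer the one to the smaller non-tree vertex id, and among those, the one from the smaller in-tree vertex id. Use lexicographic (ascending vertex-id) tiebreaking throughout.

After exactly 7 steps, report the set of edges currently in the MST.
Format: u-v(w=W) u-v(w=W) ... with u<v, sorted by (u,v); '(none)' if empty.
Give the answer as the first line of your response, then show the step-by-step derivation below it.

0-1(w=5) 0-4(w=2) 0-5(w=3) 1-3(w=7) 2-6(w=6) 3-6(w=5) 5-7(w=10)

step 1: add edge 3-6 (w=5); MST = {3-6(w=5)}
step 2: add edge 2-6 (w=6); MST = {2-6(w=6) 3-6(w=5)}
step 3: add edge 1-3 (w=7); MST = {1-3(w=7) 2-6(w=6) 3-6(w=5)}
step 4: add edge 0-1 (w=5); MST = {0-1(w=5) 1-3(w=7) 2-6(w=6) 3-6(w=5)}
step 5: add edge 0-4 (w=2); MST = {0-1(w=5) 0-4(w=2) 1-3(w=7) 2-6(w=6) 3-6(w=5)}
step 6: add edge 0-5 (w=3); MST = {0-1(w=5) 0-4(w=2) 0-5(w=3) 1-3(w=7) 2-6(w=6) 3-6(w=5)}
step 7: add edge 5-7 (w=10); MST = {0-1(w=5) 0-4(w=2) 0-5(w=3) 1-3(w=7) 2-6(w=6) 3-6(w=5) 5-7(w=10)}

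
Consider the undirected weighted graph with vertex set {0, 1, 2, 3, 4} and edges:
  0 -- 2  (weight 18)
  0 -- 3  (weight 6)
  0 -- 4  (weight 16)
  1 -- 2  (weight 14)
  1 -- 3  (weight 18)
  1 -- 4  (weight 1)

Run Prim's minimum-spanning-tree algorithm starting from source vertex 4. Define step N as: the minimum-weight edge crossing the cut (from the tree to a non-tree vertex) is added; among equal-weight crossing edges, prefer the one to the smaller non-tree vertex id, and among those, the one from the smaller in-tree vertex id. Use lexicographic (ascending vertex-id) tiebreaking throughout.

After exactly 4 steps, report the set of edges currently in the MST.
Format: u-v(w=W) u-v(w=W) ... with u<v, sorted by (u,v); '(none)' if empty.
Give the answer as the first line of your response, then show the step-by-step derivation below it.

0-3(w=6) 0-4(w=16) 1-2(w=14) 1-4(w=1)

step 1: add edge 1-4 (w=1); MST = {1-4(w=1)}
step 2: add edge 1-2 (w=14); MST = {1-2(w=14) 1-4(w=1)}
step 3: add edge 0-4 (w=16); MST = {0-4(w=16) 1-2(w=14) 1-4(w=1)}
step 4: add edge 0-3 (w=6); MST = {0-3(w=6) 0-4(w=16) 1-2(w=14) 1-4(w=1)}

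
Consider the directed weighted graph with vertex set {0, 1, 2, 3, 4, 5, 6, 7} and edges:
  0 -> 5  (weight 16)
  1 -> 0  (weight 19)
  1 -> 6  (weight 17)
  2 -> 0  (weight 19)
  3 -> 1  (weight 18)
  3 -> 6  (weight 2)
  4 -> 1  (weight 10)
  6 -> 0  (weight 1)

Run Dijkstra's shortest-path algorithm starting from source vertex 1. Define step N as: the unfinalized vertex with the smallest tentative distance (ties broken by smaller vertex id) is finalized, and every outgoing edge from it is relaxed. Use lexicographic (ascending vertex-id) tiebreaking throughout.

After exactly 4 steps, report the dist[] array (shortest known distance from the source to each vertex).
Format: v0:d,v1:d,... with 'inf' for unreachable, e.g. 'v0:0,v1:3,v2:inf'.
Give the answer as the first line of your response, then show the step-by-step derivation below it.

v0:18,v1:0,v2:inf,v3:inf,v4:inf,v5:34,v6:17,v7:inf

step 1: dist = v0:19,v1:0,v2:inf,v3:inf,v4:inf,v5:inf,v6:17,v7:inf
step 2: dist = v0:18,v1:0,v2:inf,v3:inf,v4:inf,v5:inf,v6:17,v7:inf
step 3: dist = v0:18,v1:0,v2:inf,v3:inf,v4:inf,v5:34,v6:17,v7:inf
step 4: dist = v0:18,v1:0,v2:inf,v3:inf,v4:inf,v5:34,v6:17,v7:inf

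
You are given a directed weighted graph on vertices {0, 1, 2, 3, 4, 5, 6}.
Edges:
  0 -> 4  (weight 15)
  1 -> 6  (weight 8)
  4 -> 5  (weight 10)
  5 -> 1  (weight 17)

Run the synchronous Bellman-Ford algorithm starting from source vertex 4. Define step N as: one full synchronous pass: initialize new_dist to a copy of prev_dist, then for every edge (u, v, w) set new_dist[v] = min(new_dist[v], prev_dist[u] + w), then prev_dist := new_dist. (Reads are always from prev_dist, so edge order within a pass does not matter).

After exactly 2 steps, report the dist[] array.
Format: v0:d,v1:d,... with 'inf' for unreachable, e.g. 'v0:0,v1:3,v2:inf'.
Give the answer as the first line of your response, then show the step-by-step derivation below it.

v0:inf,v1:27,v2:inf,v3:inf,v4:0,v5:10,v6:inf

step 1: dist = v0:inf,v1:inf,v2:inf,v3:inf,v4:0,v5:10,v6:inf
step 2: dist = v0:inf,v1:27,v2:inf,v3:inf,v4:0,v5:10,v6:inf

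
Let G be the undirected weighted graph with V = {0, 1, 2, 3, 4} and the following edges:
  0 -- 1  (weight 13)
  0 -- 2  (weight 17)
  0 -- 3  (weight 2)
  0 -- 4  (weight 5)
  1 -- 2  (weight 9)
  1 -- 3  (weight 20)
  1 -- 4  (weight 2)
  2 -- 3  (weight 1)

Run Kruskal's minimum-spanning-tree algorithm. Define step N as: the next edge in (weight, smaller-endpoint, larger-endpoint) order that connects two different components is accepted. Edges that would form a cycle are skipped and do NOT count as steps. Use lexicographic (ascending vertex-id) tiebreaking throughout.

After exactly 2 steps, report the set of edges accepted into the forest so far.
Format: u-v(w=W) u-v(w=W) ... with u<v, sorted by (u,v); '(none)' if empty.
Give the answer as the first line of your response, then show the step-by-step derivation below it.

0-3(w=2) 2-3(w=1)

step 1: add edge 2-3 (w=1); MST = {2-3(w=1)}
step 2: add edge 0-3 (w=2); MST = {0-3(w=2) 2-3(w=1)}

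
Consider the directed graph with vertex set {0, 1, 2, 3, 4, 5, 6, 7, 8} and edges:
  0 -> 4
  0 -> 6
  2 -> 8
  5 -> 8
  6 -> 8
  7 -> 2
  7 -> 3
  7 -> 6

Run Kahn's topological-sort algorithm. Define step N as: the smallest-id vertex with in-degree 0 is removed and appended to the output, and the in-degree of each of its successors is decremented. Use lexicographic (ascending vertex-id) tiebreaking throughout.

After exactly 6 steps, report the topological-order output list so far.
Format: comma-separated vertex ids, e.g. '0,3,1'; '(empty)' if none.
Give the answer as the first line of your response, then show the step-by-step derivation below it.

0,1,4,5,7,2

step 1: output 0; order=[0]; indeg=(0,0,1,1,0,0,1,0,3)
step 2: output 1; order=[0,1]; indeg=(0,0,1,1,0,0,1,0,3)
step 3: output 4; order=[0,1,4]; indeg=(0,0,1,1,0,0,1,0,3)
step 4: output 5; order=[0,1,4,5]; indeg=(0,0,1,1,0,0,1,0,2)
step 5: output 7; order=[0,1,4,5,7]; indeg=(0,0,0,0,0,0,0,0,2)
step 6: output 2; order=[0,1,4,5,7,2]; indeg=(0,0,0,0,0,0,0,0,1)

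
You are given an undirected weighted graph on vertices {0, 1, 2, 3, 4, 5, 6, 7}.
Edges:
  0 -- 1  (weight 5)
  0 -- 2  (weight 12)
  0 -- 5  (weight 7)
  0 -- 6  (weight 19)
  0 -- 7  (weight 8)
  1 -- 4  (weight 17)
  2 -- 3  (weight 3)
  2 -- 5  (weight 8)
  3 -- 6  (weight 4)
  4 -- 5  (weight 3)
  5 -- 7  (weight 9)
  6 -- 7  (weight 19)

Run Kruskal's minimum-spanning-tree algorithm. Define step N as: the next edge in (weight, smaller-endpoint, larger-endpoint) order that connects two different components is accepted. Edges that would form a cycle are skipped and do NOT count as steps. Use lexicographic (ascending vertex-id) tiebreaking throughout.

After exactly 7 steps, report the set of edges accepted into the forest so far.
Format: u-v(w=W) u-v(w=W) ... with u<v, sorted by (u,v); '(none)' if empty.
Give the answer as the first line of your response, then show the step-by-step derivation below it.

0-1(w=5) 0-5(w=7) 0-7(w=8) 2-3(w=3) 2-5(w=8) 3-6(w=4) 4-5(w=3)

step 1: add edge 2-3 (w=3); MST = {2-3(w=3)}
step 2: add edge 4-5 (w=3); MST = {2-3(w=3) 4-5(w=3)}
step 3: add edge 3-6 (w=4); MST = {2-3(w=3) 3-6(w=4) 4-5(w=3)}
step 4: add edge 0-1 (w=5); MST = {0-1(w=5) 2-3(w=3) 3-6(w=4) 4-5(w=3)}
step 5: add edge 0-5 (w=7); MST = {0-1(w=5) 0-5(w=7) 2-3(w=3) 3-6(w=4) 4-5(w=3)}
step 6: add edge 0-7 (w=8); MST = {0-1(w=5) 0-5(w=7) 0-7(w=8) 2-3(w=3) 3-6(w=4) 4-5(w=3)}
step 7: add edge 2-5 (w=8); MST = {0-1(w=5) 0-5(w=7) 0-7(w=8) 2-3(w=3) 2-5(w=8) 3-6(w=4) 4-5(w=3)}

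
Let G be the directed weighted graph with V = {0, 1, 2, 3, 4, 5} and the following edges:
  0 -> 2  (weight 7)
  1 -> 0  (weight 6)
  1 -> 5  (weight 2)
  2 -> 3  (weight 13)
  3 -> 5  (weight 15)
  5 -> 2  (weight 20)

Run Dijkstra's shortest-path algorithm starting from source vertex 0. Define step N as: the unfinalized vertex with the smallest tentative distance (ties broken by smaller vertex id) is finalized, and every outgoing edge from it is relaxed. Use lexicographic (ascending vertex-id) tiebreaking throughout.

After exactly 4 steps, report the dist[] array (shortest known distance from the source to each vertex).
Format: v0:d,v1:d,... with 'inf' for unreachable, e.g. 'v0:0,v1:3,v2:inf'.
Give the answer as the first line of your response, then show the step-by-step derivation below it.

v0:0,v1:inf,v2:7,v3:20,v4:inf,v5:35

step 1: dist = v0:0,v1:inf,v2:7,v3:inf,v4:inf,v5:inf
step 2: dist = v0:0,v1:inf,v2:7,v3:20,v4:inf,v5:inf
step 3: dist = v0:0,v1:inf,v2:7,v3:20,v4:inf,v5:35
step 4: dist = v0:0,v1:inf,v2:7,v3:20,v4:inf,v5:35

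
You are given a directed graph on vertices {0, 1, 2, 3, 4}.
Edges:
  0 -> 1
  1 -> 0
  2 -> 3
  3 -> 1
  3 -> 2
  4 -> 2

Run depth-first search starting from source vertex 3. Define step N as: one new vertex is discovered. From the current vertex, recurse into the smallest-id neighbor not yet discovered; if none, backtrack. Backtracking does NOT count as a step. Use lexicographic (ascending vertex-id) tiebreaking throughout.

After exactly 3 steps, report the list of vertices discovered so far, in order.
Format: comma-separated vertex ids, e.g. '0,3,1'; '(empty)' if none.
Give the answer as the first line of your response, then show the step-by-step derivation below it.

3,1,0

step 1: discover 3; path=3; order=3
step 2: discover 1; path=3>1; order=3,1
step 3: discover 0; path=3>1>0; order=3,1,0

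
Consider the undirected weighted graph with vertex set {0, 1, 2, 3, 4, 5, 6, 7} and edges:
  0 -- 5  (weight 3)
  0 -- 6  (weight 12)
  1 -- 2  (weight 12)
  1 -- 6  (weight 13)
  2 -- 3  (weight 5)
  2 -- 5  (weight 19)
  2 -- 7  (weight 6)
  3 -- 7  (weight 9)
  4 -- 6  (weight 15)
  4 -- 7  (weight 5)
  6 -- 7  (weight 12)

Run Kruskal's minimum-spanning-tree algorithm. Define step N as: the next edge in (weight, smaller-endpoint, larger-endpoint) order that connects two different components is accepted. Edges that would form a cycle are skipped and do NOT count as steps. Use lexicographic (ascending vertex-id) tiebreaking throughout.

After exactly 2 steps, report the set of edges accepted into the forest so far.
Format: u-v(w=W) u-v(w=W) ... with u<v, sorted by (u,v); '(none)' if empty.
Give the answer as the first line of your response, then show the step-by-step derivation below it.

0-5(w=3) 2-3(w=5)

step 1: add edge 0-5 (w=3); MST = {0-5(w=3)}
step 2: add edge 2-3 (w=5); MST = {0-5(w=3) 2-3(w=5)}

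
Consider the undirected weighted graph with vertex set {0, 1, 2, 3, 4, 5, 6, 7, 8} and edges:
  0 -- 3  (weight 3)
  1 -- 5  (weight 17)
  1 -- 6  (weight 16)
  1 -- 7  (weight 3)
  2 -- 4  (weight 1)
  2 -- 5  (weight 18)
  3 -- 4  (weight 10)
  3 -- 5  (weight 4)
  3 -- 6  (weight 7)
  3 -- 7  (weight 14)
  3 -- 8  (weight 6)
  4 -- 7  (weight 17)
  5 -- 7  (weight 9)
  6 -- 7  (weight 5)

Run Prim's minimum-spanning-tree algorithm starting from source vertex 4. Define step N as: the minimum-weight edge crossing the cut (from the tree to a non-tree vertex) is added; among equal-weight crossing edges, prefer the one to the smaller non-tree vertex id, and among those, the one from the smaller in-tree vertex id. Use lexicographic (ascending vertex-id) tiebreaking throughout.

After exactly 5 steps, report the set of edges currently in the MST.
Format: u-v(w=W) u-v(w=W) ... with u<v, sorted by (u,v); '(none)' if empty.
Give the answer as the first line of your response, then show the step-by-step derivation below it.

0-3(w=3) 2-4(w=1) 3-4(w=10) 3-5(w=4) 3-8(w=6)

step 1: add edge 2-4 (w=1); MST = {2-4(w=1)}
step 2: add edge 3-4 (w=10); MST = {2-4(w=1) 3-4(w=10)}
step 3: add edge 0-3 (w=3); MST = {0-3(w=3) 2-4(w=1) 3-4(w=10)}
step 4: add edge 3-5 (w=4); MST = {0-3(w=3) 2-4(w=1) 3-4(w=10) 3-5(w=4)}
step 5: add edge 3-8 (w=6); MST = {0-3(w=3) 2-4(w=1) 3-4(w=10) 3-5(w=4) 3-8(w=6)}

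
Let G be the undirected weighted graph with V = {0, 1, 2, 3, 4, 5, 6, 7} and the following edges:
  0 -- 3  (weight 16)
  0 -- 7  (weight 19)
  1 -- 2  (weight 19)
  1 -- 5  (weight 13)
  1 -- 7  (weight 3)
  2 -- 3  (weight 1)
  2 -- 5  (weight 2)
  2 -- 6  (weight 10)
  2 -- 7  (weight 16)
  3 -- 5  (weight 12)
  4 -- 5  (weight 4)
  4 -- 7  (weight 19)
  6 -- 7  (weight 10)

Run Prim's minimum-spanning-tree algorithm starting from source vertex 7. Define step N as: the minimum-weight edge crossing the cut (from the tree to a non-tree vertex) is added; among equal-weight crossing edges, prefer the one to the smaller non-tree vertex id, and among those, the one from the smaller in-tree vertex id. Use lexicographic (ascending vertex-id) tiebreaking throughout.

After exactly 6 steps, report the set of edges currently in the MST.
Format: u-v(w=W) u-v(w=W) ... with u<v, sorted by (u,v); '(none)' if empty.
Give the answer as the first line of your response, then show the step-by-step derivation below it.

1-7(w=3) 2-3(w=1) 2-5(w=2) 2-6(w=10) 4-5(w=4) 6-7(w=10)

step 1: add edge 1-7 (w=3); MST = {1-7(w=3)}
step 2: add edge 6-7 (w=10); MST = {1-7(w=3) 6-7(w=10)}
step 3: add edge 2-6 (w=10); MST = {1-7(w=3) 2-6(w=10) 6-7(w=10)}
step 4: add edge 2-3 (w=1); MST = {1-7(w=3) 2-3(w=1) 2-6(w=10) 6-7(w=10)}
step 5: add edge 2-5 (w=2); MST = {1-7(w=3) 2-3(w=1) 2-5(w=2) 2-6(w=10) 6-7(w=10)}
step 6: add edge 4-5 (w=4); MST = {1-7(w=3) 2-3(w=1) 2-5(w=2) 2-6(w=10) 4-5(w=4) 6-7(w=10)}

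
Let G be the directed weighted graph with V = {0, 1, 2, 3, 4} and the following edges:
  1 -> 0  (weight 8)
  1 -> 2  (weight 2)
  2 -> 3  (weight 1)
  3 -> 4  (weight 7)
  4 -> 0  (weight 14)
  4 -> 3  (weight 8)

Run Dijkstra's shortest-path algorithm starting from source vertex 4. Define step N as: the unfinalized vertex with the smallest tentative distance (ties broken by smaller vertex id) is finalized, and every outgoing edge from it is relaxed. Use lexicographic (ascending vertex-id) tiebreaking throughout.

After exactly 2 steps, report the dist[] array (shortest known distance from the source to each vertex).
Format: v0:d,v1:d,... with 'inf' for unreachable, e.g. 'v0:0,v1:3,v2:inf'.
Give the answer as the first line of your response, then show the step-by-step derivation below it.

v0:14,v1:inf,v2:inf,v3:8,v4:0

step 1: dist = v0:14,v1:inf,v2:inf,v3:8,v4:0
step 2: dist = v0:14,v1:inf,v2:inf,v3:8,v4:0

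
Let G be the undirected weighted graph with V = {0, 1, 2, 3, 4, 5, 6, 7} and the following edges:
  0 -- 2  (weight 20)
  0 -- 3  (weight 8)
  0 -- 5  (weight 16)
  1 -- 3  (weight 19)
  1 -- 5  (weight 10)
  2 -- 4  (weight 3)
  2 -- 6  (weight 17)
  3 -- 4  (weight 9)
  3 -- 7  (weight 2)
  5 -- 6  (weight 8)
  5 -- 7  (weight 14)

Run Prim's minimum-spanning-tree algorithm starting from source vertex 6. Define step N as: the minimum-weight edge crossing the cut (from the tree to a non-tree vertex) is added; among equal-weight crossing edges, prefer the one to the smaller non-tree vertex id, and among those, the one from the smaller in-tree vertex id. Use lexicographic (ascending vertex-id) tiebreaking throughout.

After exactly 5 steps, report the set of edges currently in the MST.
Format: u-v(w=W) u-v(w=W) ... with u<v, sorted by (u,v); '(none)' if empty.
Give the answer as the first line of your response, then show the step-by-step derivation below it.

0-3(w=8) 1-5(w=10) 3-7(w=2) 5-6(w=8) 5-7(w=14)

step 1: add edge 5-6 (w=8); MST = {5-6(w=8)}
step 2: add edge 1-5 (w=10); MST = {1-5(w=10) 5-6(w=8)}
step 3: add edge 5-7 (w=14); MST = {1-5(w=10) 5-6(w=8) 5-7(w=14)}
step 4: add edge 3-7 (w=2); MST = {1-5(w=10) 3-7(w=2) 5-6(w=8) 5-7(w=14)}
step 5: add edge 0-3 (w=8); MST = {0-3(w=8) 1-5(w=10) 3-7(w=2) 5-6(w=8) 5-7(w=14)}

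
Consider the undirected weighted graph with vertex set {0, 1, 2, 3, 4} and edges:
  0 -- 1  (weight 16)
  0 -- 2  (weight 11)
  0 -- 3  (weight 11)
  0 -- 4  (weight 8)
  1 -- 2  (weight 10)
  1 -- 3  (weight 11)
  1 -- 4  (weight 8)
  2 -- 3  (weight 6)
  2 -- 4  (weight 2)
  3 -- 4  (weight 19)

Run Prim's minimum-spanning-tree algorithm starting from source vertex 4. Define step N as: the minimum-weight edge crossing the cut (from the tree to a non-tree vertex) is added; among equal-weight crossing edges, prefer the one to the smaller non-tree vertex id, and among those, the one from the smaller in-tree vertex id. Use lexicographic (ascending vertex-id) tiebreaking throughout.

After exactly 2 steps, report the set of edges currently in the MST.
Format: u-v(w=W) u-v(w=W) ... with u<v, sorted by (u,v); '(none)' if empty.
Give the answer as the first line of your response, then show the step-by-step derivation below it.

2-3(w=6) 2-4(w=2)

step 1: add edge 2-4 (w=2); MST = {2-4(w=2)}
step 2: add edge 2-3 (w=6); MST = {2-3(w=6) 2-4(w=2)}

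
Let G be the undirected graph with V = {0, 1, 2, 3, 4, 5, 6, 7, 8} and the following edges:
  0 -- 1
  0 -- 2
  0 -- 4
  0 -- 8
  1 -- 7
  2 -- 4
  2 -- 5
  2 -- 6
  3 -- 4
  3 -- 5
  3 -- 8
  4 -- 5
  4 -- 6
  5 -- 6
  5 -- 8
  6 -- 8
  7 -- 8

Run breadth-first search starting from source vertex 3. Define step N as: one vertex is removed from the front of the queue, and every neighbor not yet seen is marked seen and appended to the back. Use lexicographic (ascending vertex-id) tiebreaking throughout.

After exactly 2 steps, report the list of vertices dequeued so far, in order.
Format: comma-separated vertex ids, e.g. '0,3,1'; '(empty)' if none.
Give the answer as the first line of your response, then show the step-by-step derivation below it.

3,4

step 1: dequeue 3; queue=[4,5,8]; order=3
step 2: dequeue 4; queue=[5,8,0,2,6]; order=3,4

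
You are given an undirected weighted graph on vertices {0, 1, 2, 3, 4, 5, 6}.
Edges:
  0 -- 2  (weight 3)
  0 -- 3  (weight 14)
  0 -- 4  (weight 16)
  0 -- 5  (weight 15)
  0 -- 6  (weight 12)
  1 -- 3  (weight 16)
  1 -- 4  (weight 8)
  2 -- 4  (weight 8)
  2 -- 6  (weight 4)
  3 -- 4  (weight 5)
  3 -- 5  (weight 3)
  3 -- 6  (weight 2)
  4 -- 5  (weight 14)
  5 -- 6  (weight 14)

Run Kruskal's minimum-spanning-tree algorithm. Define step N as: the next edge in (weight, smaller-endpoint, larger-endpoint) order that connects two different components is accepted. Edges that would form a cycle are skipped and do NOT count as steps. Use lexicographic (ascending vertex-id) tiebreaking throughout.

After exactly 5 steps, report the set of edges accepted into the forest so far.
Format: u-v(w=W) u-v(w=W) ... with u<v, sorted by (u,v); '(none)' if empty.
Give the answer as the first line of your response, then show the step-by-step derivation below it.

0-2(w=3) 2-6(w=4) 3-4(w=5) 3-5(w=3) 3-6(w=2)

step 1: add edge 3-6 (w=2); MST = {3-6(w=2)}
step 2: add edge 0-2 (w=3); MST = {0-2(w=3) 3-6(w=2)}
step 3: add edge 3-5 (w=3); MST = {0-2(w=3) 3-5(w=3) 3-6(w=2)}
step 4: add edge 2-6 (w=4); MST = {0-2(w=3) 2-6(w=4) 3-5(w=3) 3-6(w=2)}
step 5: add edge 3-4 (w=5); MST = {0-2(w=3) 2-6(w=4) 3-4(w=5) 3-5(w=3) 3-6(w=2)}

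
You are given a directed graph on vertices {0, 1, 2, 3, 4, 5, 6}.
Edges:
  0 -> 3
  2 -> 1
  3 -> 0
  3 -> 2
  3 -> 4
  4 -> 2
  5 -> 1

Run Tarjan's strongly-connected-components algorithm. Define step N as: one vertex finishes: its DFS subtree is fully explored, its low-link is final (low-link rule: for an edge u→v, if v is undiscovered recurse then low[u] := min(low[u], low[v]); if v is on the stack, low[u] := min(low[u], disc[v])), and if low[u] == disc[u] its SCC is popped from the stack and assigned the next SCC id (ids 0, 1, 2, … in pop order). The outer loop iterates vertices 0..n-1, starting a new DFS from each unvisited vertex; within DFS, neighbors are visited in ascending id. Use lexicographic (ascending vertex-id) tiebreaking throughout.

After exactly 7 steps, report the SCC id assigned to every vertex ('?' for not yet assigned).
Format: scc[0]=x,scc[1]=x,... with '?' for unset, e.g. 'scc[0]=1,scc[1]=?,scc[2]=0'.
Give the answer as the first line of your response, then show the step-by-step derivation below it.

scc[0]=3,scc[1]=0,scc[2]=1,scc[3]=3,scc[4]=2,scc[5]=4,scc[6]=5

step 1: low=(low[0]=0,low[1]=3,low[2]=2,low[3]=0,low[4]=?,low[5]=?,low[6]=?); scc=(scc[0]=?,scc[1]=0,scc[2]=?,scc[3]=?,scc[4]=?,scc[5]=?,scc[6]=?)
step 2: low=(low[0]=0,low[1]=3,low[2]=2,low[3]=0,low[4]=?,low[5]=?,low[6]=?); scc=(scc[0]=?,scc[1]=0,scc[2]=1,scc[3]=?,scc[4]=?,scc[5]=?,scc[6]=?)
step 3: low=(low[0]=0,low[1]=3,low[2]=2,low[3]=0,low[4]=4,low[5]=?,low[6]=?); scc=(scc[0]=?,scc[1]=0,scc[2]=1,scc[3]=?,scc[4]=2,scc[5]=?,scc[6]=?)
step 4: low=(low[0]=0,low[1]=3,low[2]=2,low[3]=0,low[4]=4,low[5]=?,low[6]=?); scc=(scc[0]=?,scc[1]=0,scc[2]=1,scc[3]=?,scc[4]=2,scc[5]=?,scc[6]=?)
step 5: low=(low[0]=0,low[1]=3,low[2]=2,low[3]=0,low[4]=4,low[5]=?,low[6]=?); scc=(scc[0]=3,scc[1]=0,scc[2]=1,scc[3]=3,scc[4]=2,scc[5]=?,scc[6]=?)
step 6: low=(low[0]=0,low[1]=3,low[2]=2,low[3]=0,low[4]=4,low[5]=5,low[6]=?); scc=(scc[0]=3,scc[1]=0,scc[2]=1,scc[3]=3,scc[4]=2,scc[5]=4,scc[6]=?)
step 7: low=(low[0]=0,low[1]=3,low[2]=2,low[3]=0,low[4]=4,low[5]=5,low[6]=6); scc=(scc[0]=3,scc[1]=0,scc[2]=1,scc[3]=3,scc[4]=2,scc[5]=4,scc[6]=5)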